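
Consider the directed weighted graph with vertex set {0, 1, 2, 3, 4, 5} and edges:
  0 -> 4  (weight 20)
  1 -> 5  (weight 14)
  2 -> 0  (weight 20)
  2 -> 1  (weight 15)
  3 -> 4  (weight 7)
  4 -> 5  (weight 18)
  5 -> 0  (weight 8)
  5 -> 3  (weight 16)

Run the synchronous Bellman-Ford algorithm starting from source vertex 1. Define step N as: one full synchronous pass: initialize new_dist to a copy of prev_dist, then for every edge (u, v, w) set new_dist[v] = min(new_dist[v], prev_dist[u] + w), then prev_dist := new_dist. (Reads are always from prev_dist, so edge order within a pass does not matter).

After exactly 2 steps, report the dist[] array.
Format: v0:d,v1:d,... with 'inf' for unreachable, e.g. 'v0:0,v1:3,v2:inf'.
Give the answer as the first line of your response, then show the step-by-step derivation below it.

v0:22,v1:0,v2:inf,v3:30,v4:inf,v5:14

step 1: dist = v0:inf,v1:0,v2:inf,v3:inf,v4:inf,v5:14
step 2: dist = v0:22,v1:0,v2:inf,v3:30,v4:inf,v5:14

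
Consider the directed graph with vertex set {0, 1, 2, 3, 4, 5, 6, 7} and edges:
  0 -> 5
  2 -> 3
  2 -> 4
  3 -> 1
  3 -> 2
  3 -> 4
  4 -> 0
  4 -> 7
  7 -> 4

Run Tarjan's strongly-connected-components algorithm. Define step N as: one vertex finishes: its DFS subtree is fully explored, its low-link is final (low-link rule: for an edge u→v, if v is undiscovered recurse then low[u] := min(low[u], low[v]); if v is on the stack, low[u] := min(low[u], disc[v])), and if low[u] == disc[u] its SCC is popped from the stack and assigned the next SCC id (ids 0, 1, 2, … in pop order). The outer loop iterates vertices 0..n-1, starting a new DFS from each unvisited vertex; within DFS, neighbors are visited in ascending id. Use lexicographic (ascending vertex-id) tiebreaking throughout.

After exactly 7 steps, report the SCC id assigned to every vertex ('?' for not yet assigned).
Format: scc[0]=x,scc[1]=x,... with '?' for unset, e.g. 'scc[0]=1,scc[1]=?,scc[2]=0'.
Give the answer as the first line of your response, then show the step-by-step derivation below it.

scc[0]=1,scc[1]=2,scc[2]=4,scc[3]=4,scc[4]=3,scc[5]=0,scc[6]=?,scc[7]=3

step 1: low=(low[0]=0,low[1]=?,low[2]=?,low[3]=?,low[4]=?,low[5]=1,low[6]=?,low[7]=?); scc=(scc[0]=?,scc[1]=?,scc[2]=?,scc[3]=?,scc[4]=?,scc[5]=0,scc[6]=?,scc[7]=?)
step 2: low=(low[0]=0,low[1]=?,low[2]=?,low[3]=?,low[4]=?,low[5]=1,low[6]=?,low[7]=?); scc=(scc[0]=1,scc[1]=?,scc[2]=?,scc[3]=?,scc[4]=?,scc[5]=0,scc[6]=?,scc[7]=?)
step 3: low=(low[0]=0,low[1]=2,low[2]=?,low[3]=?,low[4]=?,low[5]=1,low[6]=?,low[7]=?); scc=(scc[0]=1,scc[1]=2,scc[2]=?,scc[3]=?,scc[4]=?,scc[5]=0,scc[6]=?,scc[7]=?)
step 4: low=(low[0]=0,low[1]=2,low[2]=3,low[3]=3,low[4]=5,low[5]=1,low[6]=?,low[7]=5); scc=(scc[0]=1,scc[1]=2,scc[2]=?,scc[3]=?,scc[4]=?,scc[5]=0,scc[6]=?,scc[7]=?)
step 5: low=(low[0]=0,low[1]=2,low[2]=3,low[3]=3,low[4]=5,low[5]=1,low[6]=?,low[7]=5); scc=(scc[0]=1,scc[1]=2,scc[2]=?,scc[3]=?,scc[4]=3,scc[5]=0,scc[6]=?,scc[7]=3)
step 6: low=(low[0]=0,low[1]=2,low[2]=3,low[3]=3,low[4]=5,low[5]=1,low[6]=?,low[7]=5); scc=(scc[0]=1,scc[1]=2,scc[2]=?,scc[3]=?,scc[4]=3,scc[5]=0,scc[6]=?,scc[7]=3)
step 7: low=(low[0]=0,low[1]=2,low[2]=3,low[3]=3,low[4]=5,low[5]=1,low[6]=?,low[7]=5); scc=(scc[0]=1,scc[1]=2,scc[2]=4,scc[3]=4,scc[4]=3,scc[5]=0,scc[6]=?,scc[7]=3)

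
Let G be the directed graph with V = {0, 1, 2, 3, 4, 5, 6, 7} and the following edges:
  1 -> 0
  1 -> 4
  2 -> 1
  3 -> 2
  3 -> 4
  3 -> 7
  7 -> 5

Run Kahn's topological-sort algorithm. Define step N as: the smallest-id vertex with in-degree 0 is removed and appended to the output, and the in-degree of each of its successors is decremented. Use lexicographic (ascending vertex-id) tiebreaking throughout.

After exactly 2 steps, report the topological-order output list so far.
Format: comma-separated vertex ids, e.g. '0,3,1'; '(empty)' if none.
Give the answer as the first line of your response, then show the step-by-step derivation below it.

3,2

step 1: output 3; order=[3]; indeg=(1,1,0,0,1,1,0,0)
step 2: output 2; order=[3,2]; indeg=(1,0,0,0,1,1,0,0)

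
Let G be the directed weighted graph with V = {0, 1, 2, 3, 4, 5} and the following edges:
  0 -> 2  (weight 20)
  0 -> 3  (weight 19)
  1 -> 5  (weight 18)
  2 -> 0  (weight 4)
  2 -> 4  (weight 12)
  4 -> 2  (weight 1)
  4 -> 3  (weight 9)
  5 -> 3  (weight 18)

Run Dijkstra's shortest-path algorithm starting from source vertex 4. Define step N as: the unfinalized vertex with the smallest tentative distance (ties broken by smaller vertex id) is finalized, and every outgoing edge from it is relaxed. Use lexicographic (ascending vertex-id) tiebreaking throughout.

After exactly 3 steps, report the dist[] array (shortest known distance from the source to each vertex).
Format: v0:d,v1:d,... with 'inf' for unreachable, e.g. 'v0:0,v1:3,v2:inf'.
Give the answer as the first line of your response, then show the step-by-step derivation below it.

v0:5,v1:inf,v2:1,v3:9,v4:0,v5:inf

step 1: dist = v0:inf,v1:inf,v2:1,v3:9,v4:0,v5:inf
step 2: dist = v0:5,v1:inf,v2:1,v3:9,v4:0,v5:inf
step 3: dist = v0:5,v1:inf,v2:1,v3:9,v4:0,v5:inf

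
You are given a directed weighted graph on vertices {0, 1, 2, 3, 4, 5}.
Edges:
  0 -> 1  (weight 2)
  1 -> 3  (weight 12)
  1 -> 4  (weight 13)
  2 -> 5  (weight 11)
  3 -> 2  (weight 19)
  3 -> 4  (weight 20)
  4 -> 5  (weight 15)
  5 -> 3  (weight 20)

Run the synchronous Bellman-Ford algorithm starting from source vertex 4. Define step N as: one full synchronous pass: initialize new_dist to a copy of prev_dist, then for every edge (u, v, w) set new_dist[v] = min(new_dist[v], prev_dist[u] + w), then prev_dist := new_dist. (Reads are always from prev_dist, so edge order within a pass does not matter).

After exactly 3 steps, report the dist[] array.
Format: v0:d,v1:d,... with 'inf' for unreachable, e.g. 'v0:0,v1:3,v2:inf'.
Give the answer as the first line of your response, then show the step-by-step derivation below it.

v0:inf,v1:inf,v2:54,v3:35,v4:0,v5:15

step 1: dist = v0:inf,v1:inf,v2:inf,v3:inf,v4:0,v5:15
step 2: dist = v0:inf,v1:inf,v2:inf,v3:35,v4:0,v5:15
step 3: dist = v0:inf,v1:inf,v2:54,v3:35,v4:0,v5:15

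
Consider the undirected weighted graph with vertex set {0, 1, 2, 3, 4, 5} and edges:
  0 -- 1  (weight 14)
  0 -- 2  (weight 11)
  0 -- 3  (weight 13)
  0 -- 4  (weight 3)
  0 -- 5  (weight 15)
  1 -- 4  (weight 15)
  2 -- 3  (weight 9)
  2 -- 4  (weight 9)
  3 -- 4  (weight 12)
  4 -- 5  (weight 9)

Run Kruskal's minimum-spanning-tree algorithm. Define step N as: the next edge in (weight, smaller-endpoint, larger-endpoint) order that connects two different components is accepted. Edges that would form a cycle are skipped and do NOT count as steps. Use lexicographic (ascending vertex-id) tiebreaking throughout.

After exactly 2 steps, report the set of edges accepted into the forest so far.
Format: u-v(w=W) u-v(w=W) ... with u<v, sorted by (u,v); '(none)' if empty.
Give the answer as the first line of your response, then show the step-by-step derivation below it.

0-4(w=3) 2-3(w=9)

step 1: add edge 0-4 (w=3); MST = {0-4(w=3)}
step 2: add edge 2-3 (w=9); MST = {0-4(w=3) 2-3(w=9)}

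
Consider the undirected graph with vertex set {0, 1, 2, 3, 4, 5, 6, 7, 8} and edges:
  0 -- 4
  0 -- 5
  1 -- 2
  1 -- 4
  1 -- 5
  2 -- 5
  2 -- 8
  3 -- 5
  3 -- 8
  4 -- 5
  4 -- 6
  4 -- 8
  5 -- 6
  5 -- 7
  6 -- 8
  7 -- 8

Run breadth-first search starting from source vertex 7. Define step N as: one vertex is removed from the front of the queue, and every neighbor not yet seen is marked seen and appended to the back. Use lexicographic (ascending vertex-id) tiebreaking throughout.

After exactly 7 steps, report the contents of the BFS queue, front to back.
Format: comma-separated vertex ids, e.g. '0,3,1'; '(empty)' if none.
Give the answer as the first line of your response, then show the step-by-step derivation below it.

4,6

step 1: dequeue 7; queue=[5,8]; order=7
step 2: dequeue 5; queue=[8,0,1,2,3,4,6]; order=7,5
step 3: dequeue 8; queue=[0,1,2,3,4,6]; order=7,5,8
step 4: dequeue 0; queue=[1,2,3,4,6]; order=7,5,8,0
step 5: dequeue 1; queue=[2,3,4,6]; order=7,5,8,0,1
step 6: dequeue 2; queue=[3,4,6]; order=7,5,8,0,1,2
step 7: dequeue 3; queue=[4,6]; order=7,5,8,0,1,2,3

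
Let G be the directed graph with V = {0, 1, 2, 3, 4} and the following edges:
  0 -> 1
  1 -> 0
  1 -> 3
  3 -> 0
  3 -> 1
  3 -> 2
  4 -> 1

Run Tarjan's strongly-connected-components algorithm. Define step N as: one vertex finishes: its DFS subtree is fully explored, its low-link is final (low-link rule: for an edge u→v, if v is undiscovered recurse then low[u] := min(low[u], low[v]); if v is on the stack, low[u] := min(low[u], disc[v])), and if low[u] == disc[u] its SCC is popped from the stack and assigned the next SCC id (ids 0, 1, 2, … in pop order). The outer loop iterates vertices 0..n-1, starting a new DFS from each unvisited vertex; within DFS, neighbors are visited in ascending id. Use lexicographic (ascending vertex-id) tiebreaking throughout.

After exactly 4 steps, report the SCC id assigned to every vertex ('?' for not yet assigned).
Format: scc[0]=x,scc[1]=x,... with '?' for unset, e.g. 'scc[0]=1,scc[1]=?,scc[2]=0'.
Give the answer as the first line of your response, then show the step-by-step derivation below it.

scc[0]=1,scc[1]=1,scc[2]=0,scc[3]=1,scc[4]=?

step 1: low=(low[0]=0,low[1]=0,low[2]=3,low[3]=0,low[4]=?); scc=(scc[0]=?,scc[1]=?,scc[2]=0,scc[3]=?,scc[4]=?)
step 2: low=(low[0]=0,low[1]=0,low[2]=3,low[3]=0,low[4]=?); scc=(scc[0]=?,scc[1]=?,scc[2]=0,scc[3]=?,scc[4]=?)
step 3: low=(low[0]=0,low[1]=0,low[2]=3,low[3]=0,low[4]=?); scc=(scc[0]=?,scc[1]=?,scc[2]=0,scc[3]=?,scc[4]=?)
step 4: low=(low[0]=0,low[1]=0,low[2]=3,low[3]=0,low[4]=?); scc=(scc[0]=1,scc[1]=1,scc[2]=0,scc[3]=1,scc[4]=?)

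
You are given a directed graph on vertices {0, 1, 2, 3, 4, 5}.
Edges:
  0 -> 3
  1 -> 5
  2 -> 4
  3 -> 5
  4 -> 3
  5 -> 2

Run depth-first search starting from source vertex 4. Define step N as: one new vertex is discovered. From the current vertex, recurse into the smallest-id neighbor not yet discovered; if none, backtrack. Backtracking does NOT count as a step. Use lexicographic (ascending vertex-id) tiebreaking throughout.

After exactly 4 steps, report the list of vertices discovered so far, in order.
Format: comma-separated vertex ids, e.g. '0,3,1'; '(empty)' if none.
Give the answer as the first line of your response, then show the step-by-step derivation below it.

4,3,5,2

step 1: discover 4; path=4; order=4
step 2: discover 3; path=4>3; order=4,3
step 3: discover 5; path=4>3>5; order=4,3,5
step 4: discover 2; path=4>3>5>2; order=4,3,5,2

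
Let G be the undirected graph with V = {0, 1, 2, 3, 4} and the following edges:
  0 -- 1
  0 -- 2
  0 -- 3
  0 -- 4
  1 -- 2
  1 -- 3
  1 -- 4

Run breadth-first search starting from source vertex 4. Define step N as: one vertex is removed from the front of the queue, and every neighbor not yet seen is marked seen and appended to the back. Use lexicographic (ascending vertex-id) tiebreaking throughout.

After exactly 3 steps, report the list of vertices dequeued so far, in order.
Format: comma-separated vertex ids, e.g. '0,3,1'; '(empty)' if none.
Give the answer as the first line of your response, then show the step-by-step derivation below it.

4,0,1

step 1: dequeue 4; queue=[0,1]; order=4
step 2: dequeue 0; queue=[1,2,3]; order=4,0
step 3: dequeue 1; queue=[2,3]; order=4,0,1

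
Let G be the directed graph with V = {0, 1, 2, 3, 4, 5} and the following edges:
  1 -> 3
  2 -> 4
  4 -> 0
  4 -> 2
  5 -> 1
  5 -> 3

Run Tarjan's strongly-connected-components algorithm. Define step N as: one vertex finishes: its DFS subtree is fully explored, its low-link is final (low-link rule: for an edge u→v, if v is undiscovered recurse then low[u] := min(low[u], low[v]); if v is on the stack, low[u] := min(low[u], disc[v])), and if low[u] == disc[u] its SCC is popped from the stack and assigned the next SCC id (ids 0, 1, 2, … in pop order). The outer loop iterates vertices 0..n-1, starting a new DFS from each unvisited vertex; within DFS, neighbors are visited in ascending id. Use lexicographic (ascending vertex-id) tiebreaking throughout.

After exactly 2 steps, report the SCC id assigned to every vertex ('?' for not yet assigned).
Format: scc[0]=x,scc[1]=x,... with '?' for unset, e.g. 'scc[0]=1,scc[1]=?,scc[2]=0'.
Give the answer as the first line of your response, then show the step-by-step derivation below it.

scc[0]=0,scc[1]=?,scc[2]=?,scc[3]=1,scc[4]=?,scc[5]=?

step 1: low=(low[0]=0,low[1]=?,low[2]=?,low[3]=?,low[4]=?,low[5]=?); scc=(scc[0]=0,scc[1]=?,scc[2]=?,scc[3]=?,scc[4]=?,scc[5]=?)
step 2: low=(low[0]=0,low[1]=1,low[2]=?,low[3]=2,low[4]=?,low[5]=?); scc=(scc[0]=0,scc[1]=?,scc[2]=?,scc[3]=1,scc[4]=?,scc[5]=?)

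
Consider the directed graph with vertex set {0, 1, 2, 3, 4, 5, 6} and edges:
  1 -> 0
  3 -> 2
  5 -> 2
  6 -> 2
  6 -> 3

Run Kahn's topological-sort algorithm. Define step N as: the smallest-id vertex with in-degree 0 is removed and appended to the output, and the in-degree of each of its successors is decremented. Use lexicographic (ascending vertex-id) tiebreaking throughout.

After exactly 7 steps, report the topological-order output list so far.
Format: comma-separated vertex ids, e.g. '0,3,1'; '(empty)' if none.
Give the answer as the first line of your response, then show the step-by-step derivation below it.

1,0,4,5,6,3,2

step 1: output 1; order=[1]; indeg=(0,0,3,1,0,0,0)
step 2: output 0; order=[1,0]; indeg=(0,0,3,1,0,0,0)
step 3: output 4; order=[1,0,4]; indeg=(0,0,3,1,0,0,0)
step 4: output 5; order=[1,0,4,5]; indeg=(0,0,2,1,0,0,0)
step 5: output 6; order=[1,0,4,5,6]; indeg=(0,0,1,0,0,0,0)
step 6: output 3; order=[1,0,4,5,6,3]; indeg=(0,0,0,0,0,0,0)
step 7: output 2; order=[1,0,4,5,6,3,2]; indeg=(0,0,0,0,0,0,0)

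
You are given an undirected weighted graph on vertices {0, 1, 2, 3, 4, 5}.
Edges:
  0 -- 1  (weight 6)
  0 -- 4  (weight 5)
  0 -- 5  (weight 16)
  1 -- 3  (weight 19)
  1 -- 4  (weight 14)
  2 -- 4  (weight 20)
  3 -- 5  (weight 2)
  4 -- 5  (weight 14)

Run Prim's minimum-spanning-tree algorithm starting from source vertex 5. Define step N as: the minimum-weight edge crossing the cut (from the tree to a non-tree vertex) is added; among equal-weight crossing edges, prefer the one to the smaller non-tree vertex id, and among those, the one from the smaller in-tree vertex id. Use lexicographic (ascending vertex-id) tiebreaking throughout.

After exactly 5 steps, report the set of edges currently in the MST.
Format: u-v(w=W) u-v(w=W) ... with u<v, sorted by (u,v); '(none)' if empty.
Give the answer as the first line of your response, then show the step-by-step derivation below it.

0-1(w=6) 0-4(w=5) 2-4(w=20) 3-5(w=2) 4-5(w=14)

step 1: add edge 3-5 (w=2); MST = {3-5(w=2)}
step 2: add edge 4-5 (w=14); MST = {3-5(w=2) 4-5(w=14)}
step 3: add edge 0-4 (w=5); MST = {0-4(w=5) 3-5(w=2) 4-5(w=14)}
step 4: add edge 0-1 (w=6); MST = {0-1(w=6) 0-4(w=5) 3-5(w=2) 4-5(w=14)}
step 5: add edge 2-4 (w=20); MST = {0-1(w=6) 0-4(w=5) 2-4(w=20) 3-5(w=2) 4-5(w=14)}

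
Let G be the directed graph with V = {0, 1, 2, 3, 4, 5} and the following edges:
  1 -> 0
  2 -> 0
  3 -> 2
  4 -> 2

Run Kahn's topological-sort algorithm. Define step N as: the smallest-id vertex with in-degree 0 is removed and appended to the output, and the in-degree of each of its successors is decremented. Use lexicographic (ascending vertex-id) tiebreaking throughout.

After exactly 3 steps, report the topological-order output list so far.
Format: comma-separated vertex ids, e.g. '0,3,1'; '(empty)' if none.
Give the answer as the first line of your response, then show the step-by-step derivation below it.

1,3,4

step 1: output 1; order=[1]; indeg=(1,0,2,0,0,0)
step 2: output 3; order=[1,3]; indeg=(1,0,1,0,0,0)
step 3: output 4; order=[1,3,4]; indeg=(1,0,0,0,0,0)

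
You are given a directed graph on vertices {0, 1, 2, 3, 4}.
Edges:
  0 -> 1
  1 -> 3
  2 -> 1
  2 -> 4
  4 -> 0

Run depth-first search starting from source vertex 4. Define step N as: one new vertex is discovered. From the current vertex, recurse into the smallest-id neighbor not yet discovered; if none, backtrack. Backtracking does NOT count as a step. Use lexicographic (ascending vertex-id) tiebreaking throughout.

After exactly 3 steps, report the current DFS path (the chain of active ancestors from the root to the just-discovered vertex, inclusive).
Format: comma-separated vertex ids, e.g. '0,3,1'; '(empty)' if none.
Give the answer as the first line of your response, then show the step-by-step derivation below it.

4,0,1

step 1: discover 4; path=4; order=4
step 2: discover 0; path=4>0; order=4,0
step 3: discover 1; path=4>0>1; order=4,0,1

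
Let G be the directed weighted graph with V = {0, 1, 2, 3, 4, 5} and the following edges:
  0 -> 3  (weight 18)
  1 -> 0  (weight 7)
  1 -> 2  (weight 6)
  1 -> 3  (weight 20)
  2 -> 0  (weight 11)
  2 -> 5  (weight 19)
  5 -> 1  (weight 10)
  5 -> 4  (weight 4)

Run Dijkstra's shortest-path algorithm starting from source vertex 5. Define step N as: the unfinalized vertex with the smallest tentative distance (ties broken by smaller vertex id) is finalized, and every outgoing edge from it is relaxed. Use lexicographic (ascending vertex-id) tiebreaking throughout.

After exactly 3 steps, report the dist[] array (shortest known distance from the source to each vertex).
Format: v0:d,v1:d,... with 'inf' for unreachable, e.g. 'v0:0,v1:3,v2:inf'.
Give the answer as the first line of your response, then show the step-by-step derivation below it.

v0:17,v1:10,v2:16,v3:30,v4:4,v5:0

step 1: dist = v0:inf,v1:10,v2:inf,v3:inf,v4:4,v5:0
step 2: dist = v0:inf,v1:10,v2:inf,v3:inf,v4:4,v5:0
step 3: dist = v0:17,v1:10,v2:16,v3:30,v4:4,v5:0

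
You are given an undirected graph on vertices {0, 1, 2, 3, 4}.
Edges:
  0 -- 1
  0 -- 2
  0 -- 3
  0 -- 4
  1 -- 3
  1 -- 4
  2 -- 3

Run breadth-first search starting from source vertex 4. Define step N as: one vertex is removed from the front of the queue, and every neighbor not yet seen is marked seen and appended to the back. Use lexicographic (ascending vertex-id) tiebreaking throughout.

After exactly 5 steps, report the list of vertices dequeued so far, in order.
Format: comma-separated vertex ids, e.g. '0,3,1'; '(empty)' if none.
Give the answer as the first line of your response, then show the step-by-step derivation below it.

4,0,1,2,3

step 1: dequeue 4; queue=[0,1]; order=4
step 2: dequeue 0; queue=[1,2,3]; order=4,0
step 3: dequeue 1; queue=[2,3]; order=4,0,1
step 4: dequeue 2; queue=[3]; order=4,0,1,2
step 5: dequeue 3; queue=[(empty)]; order=4,0,1,2,3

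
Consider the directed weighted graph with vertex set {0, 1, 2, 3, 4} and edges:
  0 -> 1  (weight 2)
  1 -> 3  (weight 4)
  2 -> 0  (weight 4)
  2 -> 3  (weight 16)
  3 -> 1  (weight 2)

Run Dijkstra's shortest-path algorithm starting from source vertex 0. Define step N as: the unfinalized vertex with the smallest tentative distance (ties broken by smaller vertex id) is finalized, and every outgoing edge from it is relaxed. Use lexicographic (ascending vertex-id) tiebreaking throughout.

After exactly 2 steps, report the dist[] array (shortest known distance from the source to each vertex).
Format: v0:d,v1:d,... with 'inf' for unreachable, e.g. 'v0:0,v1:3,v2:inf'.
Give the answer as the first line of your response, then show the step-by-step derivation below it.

v0:0,v1:2,v2:inf,v3:6,v4:inf

step 1: dist = v0:0,v1:2,v2:inf,v3:inf,v4:inf
step 2: dist = v0:0,v1:2,v2:inf,v3:6,v4:inf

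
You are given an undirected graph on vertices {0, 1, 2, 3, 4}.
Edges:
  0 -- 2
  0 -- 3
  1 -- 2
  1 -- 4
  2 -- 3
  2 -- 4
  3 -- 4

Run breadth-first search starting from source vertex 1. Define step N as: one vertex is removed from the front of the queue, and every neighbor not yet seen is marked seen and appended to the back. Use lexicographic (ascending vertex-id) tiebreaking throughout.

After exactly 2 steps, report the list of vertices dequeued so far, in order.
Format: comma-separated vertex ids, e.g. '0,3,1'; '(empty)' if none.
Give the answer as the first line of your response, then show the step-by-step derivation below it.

1,2

step 1: dequeue 1; queue=[2,4]; order=1
step 2: dequeue 2; queue=[4,0,3]; order=1,2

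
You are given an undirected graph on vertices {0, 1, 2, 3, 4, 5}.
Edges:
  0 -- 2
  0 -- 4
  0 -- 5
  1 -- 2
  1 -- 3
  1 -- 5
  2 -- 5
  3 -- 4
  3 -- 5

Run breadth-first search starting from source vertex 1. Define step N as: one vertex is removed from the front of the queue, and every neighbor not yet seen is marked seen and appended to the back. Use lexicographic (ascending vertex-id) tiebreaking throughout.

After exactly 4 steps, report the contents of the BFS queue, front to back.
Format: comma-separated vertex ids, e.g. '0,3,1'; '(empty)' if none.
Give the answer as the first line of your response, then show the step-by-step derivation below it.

0,4

step 1: dequeue 1; queue=[2,3,5]; order=1
step 2: dequeue 2; queue=[3,5,0]; order=1,2
step 3: dequeue 3; queue=[5,0,4]; order=1,2,3
step 4: dequeue 5; queue=[0,4]; order=1,2,3,5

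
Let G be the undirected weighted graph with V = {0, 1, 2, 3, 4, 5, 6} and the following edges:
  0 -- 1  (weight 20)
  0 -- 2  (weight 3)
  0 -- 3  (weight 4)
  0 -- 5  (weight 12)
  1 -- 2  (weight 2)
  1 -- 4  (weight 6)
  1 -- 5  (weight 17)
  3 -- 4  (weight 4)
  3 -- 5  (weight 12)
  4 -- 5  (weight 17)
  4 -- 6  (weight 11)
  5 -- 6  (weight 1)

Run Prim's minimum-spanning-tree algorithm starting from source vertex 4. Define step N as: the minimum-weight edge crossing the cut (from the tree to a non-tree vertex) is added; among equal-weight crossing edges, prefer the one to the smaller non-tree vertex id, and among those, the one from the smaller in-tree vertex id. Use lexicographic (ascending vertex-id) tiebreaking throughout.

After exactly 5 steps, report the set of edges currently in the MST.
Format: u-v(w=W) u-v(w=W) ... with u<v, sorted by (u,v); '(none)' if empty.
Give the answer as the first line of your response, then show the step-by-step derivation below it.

0-2(w=3) 0-3(w=4) 1-2(w=2) 3-4(w=4) 4-6(w=11)

step 1: add edge 3-4 (w=4); MST = {3-4(w=4)}
step 2: add edge 0-3 (w=4); MST = {0-3(w=4) 3-4(w=4)}
step 3: add edge 0-2 (w=3); MST = {0-2(w=3) 0-3(w=4) 3-4(w=4)}
step 4: add edge 1-2 (w=2); MST = {0-2(w=3) 0-3(w=4) 1-2(w=2) 3-4(w=4)}
step 5: add edge 4-6 (w=11); MST = {0-2(w=3) 0-3(w=4) 1-2(w=2) 3-4(w=4) 4-6(w=11)}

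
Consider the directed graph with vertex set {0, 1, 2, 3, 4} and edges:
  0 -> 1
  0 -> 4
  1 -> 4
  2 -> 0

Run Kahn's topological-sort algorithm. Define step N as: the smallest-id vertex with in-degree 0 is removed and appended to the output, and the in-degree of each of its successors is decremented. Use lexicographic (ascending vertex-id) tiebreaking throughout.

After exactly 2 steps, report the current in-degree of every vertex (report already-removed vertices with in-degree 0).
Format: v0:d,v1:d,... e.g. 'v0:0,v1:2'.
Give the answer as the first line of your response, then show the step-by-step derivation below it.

v0:0,v1:0,v2:0,v3:0,v4:1

step 1: output 2; order=[2]; indeg=(0,1,0,0,2)
step 2: output 0; order=[2,0]; indeg=(0,0,0,0,1)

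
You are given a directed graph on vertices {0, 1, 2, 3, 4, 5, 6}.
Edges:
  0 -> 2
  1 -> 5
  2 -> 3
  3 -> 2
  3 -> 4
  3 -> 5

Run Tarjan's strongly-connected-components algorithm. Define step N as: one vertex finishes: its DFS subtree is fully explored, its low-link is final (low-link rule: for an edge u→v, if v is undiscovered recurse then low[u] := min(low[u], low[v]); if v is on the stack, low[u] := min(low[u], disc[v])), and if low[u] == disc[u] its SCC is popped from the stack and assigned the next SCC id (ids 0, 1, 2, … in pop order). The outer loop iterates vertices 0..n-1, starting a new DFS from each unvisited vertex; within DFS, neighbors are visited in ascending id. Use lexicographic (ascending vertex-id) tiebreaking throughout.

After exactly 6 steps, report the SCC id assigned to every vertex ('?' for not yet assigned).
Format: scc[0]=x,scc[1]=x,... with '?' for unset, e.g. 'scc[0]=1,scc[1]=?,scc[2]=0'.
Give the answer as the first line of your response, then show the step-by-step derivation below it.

scc[0]=3,scc[1]=4,scc[2]=2,scc[3]=2,scc[4]=0,scc[5]=1,scc[6]=?

step 1: low=(low[0]=0,low[1]=?,low[2]=1,low[3]=1,low[4]=3,low[5]=?,low[6]=?); scc=(scc[0]=?,scc[1]=?,scc[2]=?,scc[3]=?,scc[4]=0,scc[5]=?,scc[6]=?)
step 2: low=(low[0]=0,low[1]=?,low[2]=1,low[3]=1,low[4]=3,low[5]=4,low[6]=?); scc=(scc[0]=?,scc[1]=?,scc[2]=?,scc[3]=?,scc[4]=0,scc[5]=1,scc[6]=?)
step 3: low=(low[0]=0,low[1]=?,low[2]=1,low[3]=1,low[4]=3,low[5]=4,low[6]=?); scc=(scc[0]=?,scc[1]=?,scc[2]=?,scc[3]=?,scc[4]=0,scc[5]=1,scc[6]=?)
step 4: low=(low[0]=0,low[1]=?,low[2]=1,low[3]=1,low[4]=3,low[5]=4,low[6]=?); scc=(scc[0]=?,scc[1]=?,scc[2]=2,scc[3]=2,scc[4]=0,scc[5]=1,scc[6]=?)
step 5: low=(low[0]=0,low[1]=?,low[2]=1,low[3]=1,low[4]=3,low[5]=4,low[6]=?); scc=(scc[0]=3,scc[1]=?,scc[2]=2,scc[3]=2,scc[4]=0,scc[5]=1,scc[6]=?)
step 6: low=(low[0]=0,low[1]=5,low[2]=1,low[3]=1,low[4]=3,low[5]=4,low[6]=?); scc=(scc[0]=3,scc[1]=4,scc[2]=2,scc[3]=2,scc[4]=0,scc[5]=1,scc[6]=?)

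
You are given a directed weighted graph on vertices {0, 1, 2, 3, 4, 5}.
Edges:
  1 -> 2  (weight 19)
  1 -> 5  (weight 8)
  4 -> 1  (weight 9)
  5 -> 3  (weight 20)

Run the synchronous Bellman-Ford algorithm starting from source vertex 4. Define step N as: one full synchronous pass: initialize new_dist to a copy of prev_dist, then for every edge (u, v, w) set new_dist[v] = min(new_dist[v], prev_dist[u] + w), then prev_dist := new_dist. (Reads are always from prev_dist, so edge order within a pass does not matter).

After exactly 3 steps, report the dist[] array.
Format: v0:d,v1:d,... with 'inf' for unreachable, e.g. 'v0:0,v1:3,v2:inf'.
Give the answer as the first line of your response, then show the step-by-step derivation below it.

v0:inf,v1:9,v2:28,v3:37,v4:0,v5:17

step 1: dist = v0:inf,v1:9,v2:inf,v3:inf,v4:0,v5:inf
step 2: dist = v0:inf,v1:9,v2:28,v3:inf,v4:0,v5:17
step 3: dist = v0:inf,v1:9,v2:28,v3:37,v4:0,v5:17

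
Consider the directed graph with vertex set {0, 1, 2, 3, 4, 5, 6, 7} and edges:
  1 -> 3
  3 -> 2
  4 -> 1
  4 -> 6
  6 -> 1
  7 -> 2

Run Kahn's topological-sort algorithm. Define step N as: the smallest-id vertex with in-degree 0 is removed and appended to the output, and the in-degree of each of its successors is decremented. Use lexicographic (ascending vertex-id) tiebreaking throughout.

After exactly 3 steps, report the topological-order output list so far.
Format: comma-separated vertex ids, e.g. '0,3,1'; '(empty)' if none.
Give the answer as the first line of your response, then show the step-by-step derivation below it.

0,4,5

step 1: output 0; order=[0]; indeg=(0,2,2,1,0,0,1,0)
step 2: output 4; order=[0,4]; indeg=(0,1,2,1,0,0,0,0)
step 3: output 5; order=[0,4,5]; indeg=(0,1,2,1,0,0,0,0)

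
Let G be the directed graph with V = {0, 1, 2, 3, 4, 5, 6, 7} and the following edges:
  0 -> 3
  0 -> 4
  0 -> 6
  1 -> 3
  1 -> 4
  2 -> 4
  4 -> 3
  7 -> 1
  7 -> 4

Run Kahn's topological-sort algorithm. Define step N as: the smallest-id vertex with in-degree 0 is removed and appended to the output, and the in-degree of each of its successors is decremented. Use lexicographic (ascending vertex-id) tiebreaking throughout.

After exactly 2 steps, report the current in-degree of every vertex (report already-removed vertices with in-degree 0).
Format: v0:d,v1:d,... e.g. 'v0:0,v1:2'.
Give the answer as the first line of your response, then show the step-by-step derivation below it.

v0:0,v1:1,v2:0,v3:2,v4:2,v5:0,v6:0,v7:0

step 1: output 0; order=[0]; indeg=(0,1,0,2,3,0,0,0)
step 2: output 2; order=[0,2]; indeg=(0,1,0,2,2,0,0,0)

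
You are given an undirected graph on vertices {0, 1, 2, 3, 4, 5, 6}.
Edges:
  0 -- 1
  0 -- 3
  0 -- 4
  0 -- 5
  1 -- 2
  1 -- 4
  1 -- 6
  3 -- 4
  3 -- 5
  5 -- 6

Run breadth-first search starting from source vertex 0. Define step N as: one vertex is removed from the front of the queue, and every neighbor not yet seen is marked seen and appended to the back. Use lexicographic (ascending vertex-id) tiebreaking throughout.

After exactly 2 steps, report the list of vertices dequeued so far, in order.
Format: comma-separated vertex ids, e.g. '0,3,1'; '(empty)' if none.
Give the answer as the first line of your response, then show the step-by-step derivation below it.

0,1

step 1: dequeue 0; queue=[1,3,4,5]; order=0
step 2: dequeue 1; queue=[3,4,5,2,6]; order=0,1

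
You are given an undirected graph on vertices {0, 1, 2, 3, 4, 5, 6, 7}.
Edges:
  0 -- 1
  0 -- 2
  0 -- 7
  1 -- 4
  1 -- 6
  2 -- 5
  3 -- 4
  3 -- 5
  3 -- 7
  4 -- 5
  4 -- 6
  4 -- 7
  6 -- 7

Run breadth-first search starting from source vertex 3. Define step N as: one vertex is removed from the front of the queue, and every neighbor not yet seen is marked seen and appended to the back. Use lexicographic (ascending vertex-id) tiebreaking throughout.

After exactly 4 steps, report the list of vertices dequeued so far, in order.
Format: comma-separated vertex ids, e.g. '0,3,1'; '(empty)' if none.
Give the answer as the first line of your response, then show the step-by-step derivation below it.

3,4,5,7

step 1: dequeue 3; queue=[4,5,7]; order=3
step 2: dequeue 4; queue=[5,7,1,6]; order=3,4
step 3: dequeue 5; queue=[7,1,6,2]; order=3,4,5
step 4: dequeue 7; queue=[1,6,2,0]; order=3,4,5,7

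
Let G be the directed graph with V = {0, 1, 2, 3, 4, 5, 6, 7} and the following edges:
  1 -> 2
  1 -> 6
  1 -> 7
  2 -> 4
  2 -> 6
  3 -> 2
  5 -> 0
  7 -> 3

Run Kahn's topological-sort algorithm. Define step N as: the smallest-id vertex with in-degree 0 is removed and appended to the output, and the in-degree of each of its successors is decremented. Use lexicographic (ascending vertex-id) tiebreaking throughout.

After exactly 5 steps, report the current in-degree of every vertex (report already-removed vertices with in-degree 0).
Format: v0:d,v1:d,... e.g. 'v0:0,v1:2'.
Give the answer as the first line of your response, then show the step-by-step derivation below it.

v0:0,v1:0,v2:0,v3:0,v4:1,v5:0,v6:1,v7:0

step 1: output 1; order=[1]; indeg=(1,0,1,1,1,0,1,0)
step 2: output 5; order=[1,5]; indeg=(0,0,1,1,1,0,1,0)
step 3: output 0; order=[1,5,0]; indeg=(0,0,1,1,1,0,1,0)
step 4: output 7; order=[1,5,0,7]; indeg=(0,0,1,0,1,0,1,0)
step 5: output 3; order=[1,5,0,7,3]; indeg=(0,0,0,0,1,0,1,0)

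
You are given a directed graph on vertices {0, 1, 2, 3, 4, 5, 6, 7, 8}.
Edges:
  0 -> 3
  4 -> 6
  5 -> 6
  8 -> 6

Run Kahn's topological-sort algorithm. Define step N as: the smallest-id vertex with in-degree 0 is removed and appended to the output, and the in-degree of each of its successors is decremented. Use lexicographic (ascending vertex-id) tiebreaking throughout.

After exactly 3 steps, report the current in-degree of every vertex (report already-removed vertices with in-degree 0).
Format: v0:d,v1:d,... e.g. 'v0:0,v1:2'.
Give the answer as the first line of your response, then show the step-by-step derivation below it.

v0:0,v1:0,v2:0,v3:0,v4:0,v5:0,v6:3,v7:0,v8:0

step 1: output 0; order=[0]; indeg=(0,0,0,0,0,0,3,0,0)
step 2: output 1; order=[0,1]; indeg=(0,0,0,0,0,0,3,0,0)
step 3: output 2; order=[0,1,2]; indeg=(0,0,0,0,0,0,3,0,0)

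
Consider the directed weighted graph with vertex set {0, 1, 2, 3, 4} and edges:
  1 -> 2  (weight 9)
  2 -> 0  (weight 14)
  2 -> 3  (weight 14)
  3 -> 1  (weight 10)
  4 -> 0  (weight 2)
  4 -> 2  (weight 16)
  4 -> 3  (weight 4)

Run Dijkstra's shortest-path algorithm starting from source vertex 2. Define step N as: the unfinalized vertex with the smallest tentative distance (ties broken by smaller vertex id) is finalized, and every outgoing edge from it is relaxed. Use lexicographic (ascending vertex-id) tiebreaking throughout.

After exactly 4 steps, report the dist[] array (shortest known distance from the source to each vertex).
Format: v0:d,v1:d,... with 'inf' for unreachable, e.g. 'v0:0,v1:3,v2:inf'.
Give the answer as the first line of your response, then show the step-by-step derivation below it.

v0:14,v1:24,v2:0,v3:14,v4:inf

step 1: dist = v0:14,v1:inf,v2:0,v3:14,v4:inf
step 2: dist = v0:14,v1:inf,v2:0,v3:14,v4:inf
step 3: dist = v0:14,v1:24,v2:0,v3:14,v4:inf
step 4: dist = v0:14,v1:24,v2:0,v3:14,v4:inf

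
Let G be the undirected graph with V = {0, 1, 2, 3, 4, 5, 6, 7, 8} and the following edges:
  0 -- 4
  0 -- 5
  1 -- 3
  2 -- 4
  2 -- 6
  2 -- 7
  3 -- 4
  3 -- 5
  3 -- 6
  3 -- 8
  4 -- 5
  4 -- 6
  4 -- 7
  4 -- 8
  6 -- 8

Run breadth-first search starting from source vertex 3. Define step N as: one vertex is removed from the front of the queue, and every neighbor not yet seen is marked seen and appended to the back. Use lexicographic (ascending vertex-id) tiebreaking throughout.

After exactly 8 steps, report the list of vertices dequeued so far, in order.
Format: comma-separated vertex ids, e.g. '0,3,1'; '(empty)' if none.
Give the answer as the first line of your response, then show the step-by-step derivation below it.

3,1,4,5,6,8,0,2

step 1: dequeue 3; queue=[1,4,5,6,8]; order=3
step 2: dequeue 1; queue=[4,5,6,8]; order=3,1
step 3: dequeue 4; queue=[5,6,8,0,2,7]; order=3,1,4
step 4: dequeue 5; queue=[6,8,0,2,7]; order=3,1,4,5
step 5: dequeue 6; queue=[8,0,2,7]; order=3,1,4,5,6
step 6: dequeue 8; queue=[0,2,7]; order=3,1,4,5,6,8
step 7: dequeue 0; queue=[2,7]; order=3,1,4,5,6,8,0
step 8: dequeue 2; queue=[7]; order=3,1,4,5,6,8,0,2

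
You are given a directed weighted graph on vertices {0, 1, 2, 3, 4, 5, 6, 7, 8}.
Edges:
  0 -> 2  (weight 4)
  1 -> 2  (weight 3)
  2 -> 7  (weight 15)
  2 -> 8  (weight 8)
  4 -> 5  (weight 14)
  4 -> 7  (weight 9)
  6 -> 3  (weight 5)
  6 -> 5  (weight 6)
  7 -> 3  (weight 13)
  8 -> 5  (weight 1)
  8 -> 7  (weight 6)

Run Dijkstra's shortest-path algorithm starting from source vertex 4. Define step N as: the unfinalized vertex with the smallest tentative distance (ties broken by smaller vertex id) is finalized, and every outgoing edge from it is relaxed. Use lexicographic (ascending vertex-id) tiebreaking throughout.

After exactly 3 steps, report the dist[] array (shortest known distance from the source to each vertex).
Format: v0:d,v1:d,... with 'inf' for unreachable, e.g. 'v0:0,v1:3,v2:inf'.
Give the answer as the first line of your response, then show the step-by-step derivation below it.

v0:inf,v1:inf,v2:inf,v3:22,v4:0,v5:14,v6:inf,v7:9,v8:inf

step 1: dist = v0:inf,v1:inf,v2:inf,v3:inf,v4:0,v5:14,v6:inf,v7:9,v8:inf
step 2: dist = v0:inf,v1:inf,v2:inf,v3:22,v4:0,v5:14,v6:inf,v7:9,v8:inf
step 3: dist = v0:inf,v1:inf,v2:inf,v3:22,v4:0,v5:14,v6:inf,v7:9,v8:inf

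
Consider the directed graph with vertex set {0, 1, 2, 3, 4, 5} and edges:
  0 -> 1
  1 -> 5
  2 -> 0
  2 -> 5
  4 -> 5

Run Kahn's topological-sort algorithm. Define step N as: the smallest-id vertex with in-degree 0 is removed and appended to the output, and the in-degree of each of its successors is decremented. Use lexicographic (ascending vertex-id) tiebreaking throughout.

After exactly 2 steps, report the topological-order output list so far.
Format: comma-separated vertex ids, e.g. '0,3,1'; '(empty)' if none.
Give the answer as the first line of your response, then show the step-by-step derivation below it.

2,0

step 1: output 2; order=[2]; indeg=(0,1,0,0,0,2)
step 2: output 0; order=[2,0]; indeg=(0,0,0,0,0,2)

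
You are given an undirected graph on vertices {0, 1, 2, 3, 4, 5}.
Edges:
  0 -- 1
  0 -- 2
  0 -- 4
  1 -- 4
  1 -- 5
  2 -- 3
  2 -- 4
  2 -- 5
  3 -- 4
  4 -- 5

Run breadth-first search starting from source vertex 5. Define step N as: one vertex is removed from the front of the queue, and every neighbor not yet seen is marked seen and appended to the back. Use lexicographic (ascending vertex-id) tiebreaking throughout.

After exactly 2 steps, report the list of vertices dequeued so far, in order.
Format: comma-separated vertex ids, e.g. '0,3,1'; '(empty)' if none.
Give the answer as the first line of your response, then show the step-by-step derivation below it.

5,1

step 1: dequeue 5; queue=[1,2,4]; order=5
step 2: dequeue 1; queue=[2,4,0]; order=5,1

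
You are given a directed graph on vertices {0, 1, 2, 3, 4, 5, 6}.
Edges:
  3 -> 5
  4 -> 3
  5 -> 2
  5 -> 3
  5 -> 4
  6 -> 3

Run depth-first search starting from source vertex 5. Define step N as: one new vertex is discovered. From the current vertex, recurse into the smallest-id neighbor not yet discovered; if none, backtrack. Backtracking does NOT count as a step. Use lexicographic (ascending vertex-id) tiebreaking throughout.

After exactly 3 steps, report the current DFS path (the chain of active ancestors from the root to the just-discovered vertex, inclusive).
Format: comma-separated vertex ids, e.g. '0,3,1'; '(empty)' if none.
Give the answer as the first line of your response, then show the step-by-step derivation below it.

5,3

step 1: discover 5; path=5; order=5
step 2: discover 2; path=5>2; order=5,2
step 3: discover 3; path=5>3; order=5,2,3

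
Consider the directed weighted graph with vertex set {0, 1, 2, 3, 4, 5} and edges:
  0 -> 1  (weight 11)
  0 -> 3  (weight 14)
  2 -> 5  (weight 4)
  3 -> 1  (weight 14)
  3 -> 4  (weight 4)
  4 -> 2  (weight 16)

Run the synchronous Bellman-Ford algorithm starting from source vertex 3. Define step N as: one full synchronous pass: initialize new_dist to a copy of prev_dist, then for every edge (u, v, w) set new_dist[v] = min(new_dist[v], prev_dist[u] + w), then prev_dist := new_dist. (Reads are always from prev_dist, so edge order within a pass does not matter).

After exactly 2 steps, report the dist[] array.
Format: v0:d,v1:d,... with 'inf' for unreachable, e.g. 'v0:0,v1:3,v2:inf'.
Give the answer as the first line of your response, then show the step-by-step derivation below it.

v0:inf,v1:14,v2:20,v3:0,v4:4,v5:inf

step 1: dist = v0:inf,v1:14,v2:inf,v3:0,v4:4,v5:inf
step 2: dist = v0:inf,v1:14,v2:20,v3:0,v4:4,v5:inf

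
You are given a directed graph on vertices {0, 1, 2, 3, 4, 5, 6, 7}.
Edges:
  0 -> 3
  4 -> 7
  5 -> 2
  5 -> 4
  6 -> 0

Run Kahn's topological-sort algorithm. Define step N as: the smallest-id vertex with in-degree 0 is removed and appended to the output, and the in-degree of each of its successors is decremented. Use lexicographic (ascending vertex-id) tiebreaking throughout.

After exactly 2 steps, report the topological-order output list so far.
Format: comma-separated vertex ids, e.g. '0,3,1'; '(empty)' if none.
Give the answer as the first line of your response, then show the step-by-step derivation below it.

1,5

step 1: output 1; order=[1]; indeg=(1,0,1,1,1,0,0,1)
step 2: output 5; order=[1,5]; indeg=(1,0,0,1,0,0,0,1)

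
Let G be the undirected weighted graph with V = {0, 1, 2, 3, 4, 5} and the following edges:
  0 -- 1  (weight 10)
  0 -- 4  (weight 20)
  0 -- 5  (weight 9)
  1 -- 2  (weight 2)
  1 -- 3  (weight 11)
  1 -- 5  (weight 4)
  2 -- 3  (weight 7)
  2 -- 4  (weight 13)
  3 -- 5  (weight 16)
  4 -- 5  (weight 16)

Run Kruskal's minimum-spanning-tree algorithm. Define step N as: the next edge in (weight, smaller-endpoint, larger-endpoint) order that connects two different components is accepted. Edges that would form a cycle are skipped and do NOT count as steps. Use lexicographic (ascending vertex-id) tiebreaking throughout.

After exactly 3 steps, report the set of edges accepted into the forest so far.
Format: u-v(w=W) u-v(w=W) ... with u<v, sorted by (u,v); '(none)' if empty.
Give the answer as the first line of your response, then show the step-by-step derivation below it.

1-2(w=2) 1-5(w=4) 2-3(w=7)

step 1: add edge 1-2 (w=2); MST = {1-2(w=2)}
step 2: add edge 1-5 (w=4); MST = {1-2(w=2) 1-5(w=4)}
step 3: add edge 2-3 (w=7); MST = {1-2(w=2) 1-5(w=4) 2-3(w=7)}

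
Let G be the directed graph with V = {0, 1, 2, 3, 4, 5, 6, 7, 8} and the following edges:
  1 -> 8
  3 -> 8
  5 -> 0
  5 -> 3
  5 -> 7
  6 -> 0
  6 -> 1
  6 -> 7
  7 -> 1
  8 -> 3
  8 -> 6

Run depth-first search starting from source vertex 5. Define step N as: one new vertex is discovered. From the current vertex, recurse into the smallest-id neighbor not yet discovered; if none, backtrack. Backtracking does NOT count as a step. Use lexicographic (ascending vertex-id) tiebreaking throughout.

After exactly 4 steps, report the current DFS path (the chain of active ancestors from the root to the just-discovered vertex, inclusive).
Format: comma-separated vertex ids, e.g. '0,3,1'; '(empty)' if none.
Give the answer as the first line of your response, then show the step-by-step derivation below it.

5,3,8

step 1: discover 5; path=5; order=5
step 2: discover 0; path=5>0; order=5,0
step 3: discover 3; path=5>3; order=5,0,3
step 4: discover 8; path=5>3>8; order=5,0,3,8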